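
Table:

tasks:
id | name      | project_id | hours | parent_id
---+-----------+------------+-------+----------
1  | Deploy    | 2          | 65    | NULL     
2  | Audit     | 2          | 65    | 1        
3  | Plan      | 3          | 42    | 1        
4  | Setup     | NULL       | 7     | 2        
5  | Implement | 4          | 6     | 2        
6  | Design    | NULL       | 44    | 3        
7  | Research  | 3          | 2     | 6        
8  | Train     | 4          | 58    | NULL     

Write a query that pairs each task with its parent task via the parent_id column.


This is a self-join: tasks is joined to a second copy of itself, matching each row's parent_id to another row's id. Use LEFT JOIN so rows with parent_id=NULL are kept.
  - task 1 (Deploy): parent_id=NULL -> NULL
  - task 2 (Audit): parent_id=1 -> Deploy
  - task 3 (Plan): parent_id=1 -> Deploy
  - task 4 (Setup): parent_id=2 -> Audit
  - task 5 (Implement): parent_id=2 -> Audit
  - task 6 (Design): parent_id=3 -> Plan
  - task 7 (Research): parent_id=6 -> Design
  - task 8 (Train): parent_id=NULL -> NULL

SQL:
SELECT a.name AS item, b.name AS parent
FROM tasks a
LEFT JOIN tasks b ON a.parent_id = b.id

Result:
item      | parent
----------+-------
Deploy    | NULL  
Audit     | Deploy
Plan      | Deploy
Setup     | Audit 
Implement | Audit 
Design    | Plan  
Research  | Design
Train     | NULL  


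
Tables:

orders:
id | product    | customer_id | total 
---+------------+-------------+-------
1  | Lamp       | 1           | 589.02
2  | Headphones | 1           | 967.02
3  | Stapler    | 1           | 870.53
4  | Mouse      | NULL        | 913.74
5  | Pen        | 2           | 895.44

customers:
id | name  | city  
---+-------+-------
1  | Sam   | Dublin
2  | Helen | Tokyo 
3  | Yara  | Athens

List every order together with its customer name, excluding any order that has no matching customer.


INNER JOIN keeps only orders rows whose customer_id matches an id in customers. Walk through each order:
  - order 1 (Lamp): customer_id=1 -> matches Sam
  - order 2 (Headphones): customer_id=1 -> matches Sam
  - order 3 (Stapler): customer_id=1 -> matches Sam
  - order 4 (Mouse): customer_id=NULL, no match -> dropped
  - order 5 (Pen): customer_id=2 -> matches Helen
So 1 of 5 rows is dropped.

SQL:
SELECT a.product, b.name AS customer
FROM orders a
INNER JOIN customers b ON a.customer_id = b.id

Result:
product    | customer
-----------+---------
Lamp       | Sam     
Headphones | Sam     
Stapler    | Sam     
Pen        | Helen   


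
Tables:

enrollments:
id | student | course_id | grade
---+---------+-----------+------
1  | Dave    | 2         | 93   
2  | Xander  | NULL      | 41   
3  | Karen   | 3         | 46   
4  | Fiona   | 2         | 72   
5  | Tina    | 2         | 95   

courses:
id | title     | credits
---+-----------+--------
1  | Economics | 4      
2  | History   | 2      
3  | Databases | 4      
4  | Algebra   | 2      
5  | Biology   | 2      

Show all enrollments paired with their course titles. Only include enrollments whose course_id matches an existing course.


INNER JOIN keeps only enrollments rows whose course_id matches an id in courses. Walk through each enrollment:
  - enrollment 1 (Dave): course_id=2 -> matches History
  - enrollment 2 (Xander): course_id=NULL, no match -> dropped
  - enrollment 3 (Karen): course_id=3 -> matches Databases
  - enrollment 4 (Fiona): course_id=2 -> matches History
  - enrollment 5 (Tina): course_id=2 -> matches History
So 1 of 5 rows is dropped.

SQL:
SELECT a.student, b.title AS course
FROM enrollments a
INNER JOIN courses b ON a.course_id = b.id

Result:
student | course   
--------+----------
Dave    | History  
Karen   | Databases
Fiona   | History  
Tina    | History  


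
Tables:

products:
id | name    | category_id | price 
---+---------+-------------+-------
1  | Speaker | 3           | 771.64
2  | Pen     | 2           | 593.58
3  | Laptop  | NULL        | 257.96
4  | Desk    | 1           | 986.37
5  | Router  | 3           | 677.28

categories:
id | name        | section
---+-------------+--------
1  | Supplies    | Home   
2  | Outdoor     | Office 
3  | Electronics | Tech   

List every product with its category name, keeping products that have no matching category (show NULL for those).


LEFT JOIN keeps every row from products (the left table); where category_id has no match in categories, the category columns become NULL. Walk through each product:
  - product 1 (Speaker): category_id=3 -> matches Electronics
  - product 2 (Pen): category_id=2 -> matches Outdoor
  - product 3 (Laptop): category_id=NULL, no match -> kept with NULL
  - product 4 (Desk): category_id=1 -> matches Supplies
  - product 5 (Router): category_id=3 -> matches Electronics
All 5 rows appear; 1 has NULL category.

SQL:
SELECT a.name, b.name AS category
FROM products a
LEFT JOIN categories b ON a.category_id = b.id

Result:
name    | category   
--------+------------
Speaker | Electronics
Pen     | Outdoor    
Laptop  | NULL       
Desk    | Supplies   
Router  | Electronics


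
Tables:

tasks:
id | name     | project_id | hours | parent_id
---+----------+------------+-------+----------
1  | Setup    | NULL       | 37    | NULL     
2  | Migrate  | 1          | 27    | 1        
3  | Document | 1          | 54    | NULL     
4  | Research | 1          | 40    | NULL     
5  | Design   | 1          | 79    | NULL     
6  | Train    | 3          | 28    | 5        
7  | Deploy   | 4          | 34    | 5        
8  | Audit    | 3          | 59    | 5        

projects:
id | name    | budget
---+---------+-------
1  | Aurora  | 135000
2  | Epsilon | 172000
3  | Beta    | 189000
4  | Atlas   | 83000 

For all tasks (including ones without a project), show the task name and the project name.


LEFT JOIN keeps every row from tasks (the left table); where project_id has no match in projects, the project columns become NULL. Walk through each task:
  - task 1 (Setup): project_id=NULL, no match -> kept with NULL
  - task 2 (Migrate): project_id=1 -> matches Aurora
  - task 3 (Document): project_id=1 -> matches Aurora
  - task 4 (Research): project_id=1 -> matches Aurora
  - task 5 (Design): project_id=1 -> matches Aurora
  - task 6 (Train): project_id=3 -> matches Beta
  - task 7 (Deploy): project_id=4 -> matches Atlas
  - task 8 (Audit): project_id=3 -> matches Beta
All 8 rows appear; 1 has NULL project.

SQL:
SELECT a.name, b.name AS project
FROM tasks a
LEFT JOIN projects b ON a.project_id = b.id

Result:
name     | project
---------+--------
Setup    | NULL   
Migrate  | Aurora 
Document | Aurora 
Research | Aurora 
Design   | Aurora 
Train    | Beta   
Deploy   | Atlas  
Audit    | Beta   


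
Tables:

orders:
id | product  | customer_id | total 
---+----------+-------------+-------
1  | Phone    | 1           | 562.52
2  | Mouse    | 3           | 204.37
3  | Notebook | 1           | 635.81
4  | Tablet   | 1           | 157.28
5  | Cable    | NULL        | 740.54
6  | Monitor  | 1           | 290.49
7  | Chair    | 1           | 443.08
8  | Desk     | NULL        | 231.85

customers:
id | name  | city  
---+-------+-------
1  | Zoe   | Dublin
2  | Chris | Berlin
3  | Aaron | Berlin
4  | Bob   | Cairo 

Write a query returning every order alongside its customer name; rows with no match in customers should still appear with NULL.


LEFT JOIN keeps every row from orders (the left table); where customer_id has no match in customers, the customer columns become NULL. Walk through each order:
  - order 1 (Phone): customer_id=1 -> matches Zoe
  - order 2 (Mouse): customer_id=3 -> matches Aaron
  - order 3 (Notebook): customer_id=1 -> matches Zoe
  - order 4 (Tablet): customer_id=1 -> matches Zoe
  - order 5 (Cable): customer_id=NULL, no match -> kept with NULL
  - order 6 (Monitor): customer_id=1 -> matches Zoe
  - order 7 (Chair): customer_id=1 -> matches Zoe
  - order 8 (Desk): customer_id=NULL, no match -> kept with NULL
All 8 rows appear; 2 have NULL customer.

SQL:
SELECT a.product, b.name AS customer
FROM orders a
LEFT JOIN customers b ON a.customer_id = b.id

Result:
product  | customer
---------+---------
Phone    | Zoe     
Mouse    | Aaron   
Notebook | Zoe     
Tablet   | Zoe     
Cable    | NULL    
Monitor  | Zoe     
Chair    | Zoe     
Desk     | NULL    


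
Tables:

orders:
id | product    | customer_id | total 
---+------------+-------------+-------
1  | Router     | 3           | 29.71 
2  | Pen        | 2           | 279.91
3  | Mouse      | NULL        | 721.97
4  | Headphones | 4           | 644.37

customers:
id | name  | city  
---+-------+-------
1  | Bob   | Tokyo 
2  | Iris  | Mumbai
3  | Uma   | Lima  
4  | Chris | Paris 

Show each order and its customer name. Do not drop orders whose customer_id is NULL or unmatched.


LEFT JOIN keeps every row from orders (the left table); where customer_id has no match in customers, the customer columns become NULL. Walk through each order:
  - order 1 (Router): customer_id=3 -> matches Uma
  - order 2 (Pen): customer_id=2 -> matches Iris
  - order 3 (Mouse): customer_id=NULL, no match -> kept with NULL
  - order 4 (Headphones): customer_id=4 -> matches Chris
All 4 rows appear; 1 has NULL customer.

SQL:
SELECT a.product, b.name AS customer
FROM orders a
LEFT JOIN customers b ON a.customer_id = b.id

Result:
product    | customer
-----------+---------
Router     | Uma     
Pen        | Iris    
Mouse      | NULL    
Headphones | Chris   


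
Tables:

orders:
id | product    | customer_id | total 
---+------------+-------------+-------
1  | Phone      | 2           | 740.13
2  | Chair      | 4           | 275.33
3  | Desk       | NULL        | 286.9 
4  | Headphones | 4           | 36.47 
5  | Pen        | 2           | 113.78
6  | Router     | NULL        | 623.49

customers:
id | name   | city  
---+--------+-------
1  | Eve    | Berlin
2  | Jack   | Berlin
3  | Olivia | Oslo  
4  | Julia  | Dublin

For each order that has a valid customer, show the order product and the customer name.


INNER JOIN keeps only orders rows whose customer_id matches an id in customers. Walk through each order:
  - order 1 (Phone): customer_id=2 -> matches Jack
  - order 2 (Chair): customer_id=4 -> matches Julia
  - order 3 (Desk): customer_id=NULL, no match -> dropped
  - order 4 (Headphones): customer_id=4 -> matches Julia
  - order 5 (Pen): customer_id=2 -> matches Jack
  - order 6 (Router): customer_id=NULL, no match -> dropped
So 2 of 6 rows are dropped.

SQL:
SELECT a.product, b.name AS customer
FROM orders a
INNER JOIN customers b ON a.customer_id = b.id

Result:
product    | customer
-----------+---------
Phone      | Jack    
Chair      | Julia   
Headphones | Julia   
Pen        | Jack    


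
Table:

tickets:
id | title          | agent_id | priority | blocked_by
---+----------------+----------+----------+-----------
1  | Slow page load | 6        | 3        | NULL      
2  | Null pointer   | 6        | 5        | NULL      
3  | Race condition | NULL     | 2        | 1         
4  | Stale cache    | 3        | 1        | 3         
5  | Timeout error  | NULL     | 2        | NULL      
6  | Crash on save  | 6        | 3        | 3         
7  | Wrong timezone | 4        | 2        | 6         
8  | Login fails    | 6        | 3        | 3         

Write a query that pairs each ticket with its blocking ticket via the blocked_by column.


This is a self-join: tickets is joined to a second copy of itself, matching each row's blocked_by to another row's id. Use LEFT JOIN so rows with blocked_by=NULL are kept.
  - ticket 1 (Slow page load): blocked_by=NULL -> NULL
  - ticket 2 (Null pointer): blocked_by=NULL -> NULL
  - ticket 3 (Race condition): blocked_by=1 -> Slow page load
  - ticket 4 (Stale cache): blocked_by=3 -> Race condition
  - ticket 5 (Timeout error): blocked_by=NULL -> NULL
  - ticket 6 (Crash on save): blocked_by=3 -> Race condition
  - ticket 7 (Wrong timezone): blocked_by=6 -> Crash on save
  - ticket 8 (Login fails): blocked_by=3 -> Race condition

SQL:
SELECT a.title AS item, b.title AS blocked_by
FROM tickets a
LEFT JOIN tickets b ON a.blocked_by = b.id

Result:
item           | blocked_by    
---------------+---------------
Slow page load | NULL          
Null pointer   | NULL          
Race condition | Slow page load
Stale cache    | Race condition
Timeout error  | NULL          
Crash on save  | Race condition
Wrong timezone | Crash on save 
Login fails    | Race condition


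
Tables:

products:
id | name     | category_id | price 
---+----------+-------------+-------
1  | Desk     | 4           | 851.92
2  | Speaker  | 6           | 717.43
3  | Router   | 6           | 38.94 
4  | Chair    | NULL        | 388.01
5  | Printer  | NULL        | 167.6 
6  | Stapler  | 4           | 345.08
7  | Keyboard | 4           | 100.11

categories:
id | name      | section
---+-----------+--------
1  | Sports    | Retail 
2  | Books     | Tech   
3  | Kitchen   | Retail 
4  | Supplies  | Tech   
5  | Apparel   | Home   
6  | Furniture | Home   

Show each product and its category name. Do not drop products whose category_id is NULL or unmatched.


LEFT JOIN keeps every row from products (the left table); where category_id has no match in categories, the category columns become NULL. Walk through each product:
  - product 1 (Desk): category_id=4 -> matches Supplies
  - product 2 (Speaker): category_id=6 -> matches Furniture
  - product 3 (Router): category_id=6 -> matches Furniture
  - product 4 (Chair): category_id=NULL, no match -> kept with NULL
  - product 5 (Printer): category_id=NULL, no match -> kept with NULL
  - product 6 (Stapler): category_id=4 -> matches Supplies
  - product 7 (Keyboard): category_id=4 -> matches Supplies
All 7 rows appear; 2 have NULL category.

SQL:
SELECT a.name, b.name AS category
FROM products a
LEFT JOIN categories b ON a.category_id = b.id

Result:
name     | category 
---------+----------
Desk     | Supplies 
Speaker  | Furniture
Router   | Furniture
Chair    | NULL     
Printer  | NULL     
Stapler  | Supplies 
Keyboard | Supplies 


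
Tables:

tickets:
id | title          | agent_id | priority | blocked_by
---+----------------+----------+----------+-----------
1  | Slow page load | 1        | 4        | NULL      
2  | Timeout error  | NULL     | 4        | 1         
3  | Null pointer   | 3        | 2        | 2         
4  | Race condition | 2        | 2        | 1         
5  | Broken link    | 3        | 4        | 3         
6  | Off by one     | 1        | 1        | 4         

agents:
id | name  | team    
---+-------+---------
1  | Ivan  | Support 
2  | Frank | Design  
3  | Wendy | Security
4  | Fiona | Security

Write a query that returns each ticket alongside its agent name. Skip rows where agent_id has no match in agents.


INNER JOIN keeps only tickets rows whose agent_id matches an id in agents. Walk through each ticket:
  - ticket 1 (Slow page load): agent_id=1 -> matches Ivan
  - ticket 2 (Timeout error): agent_id=NULL, no match -> dropped
  - ticket 3 (Null pointer): agent_id=3 -> matches Wendy
  - ticket 4 (Race condition): agent_id=2 -> matches Frank
  - ticket 5 (Broken link): agent_id=3 -> matches Wendy
  - ticket 6 (Off by one): agent_id=1 -> matches Ivan
So 1 of 6 rows is dropped.

SQL:
SELECT a.title, b.name AS agent
FROM tickets a
INNER JOIN agents b ON a.agent_id = b.id

Result:
title          | agent
---------------+------
Slow page load | Ivan 
Null pointer   | Wendy
Race condition | Frank
Broken link    | Wendy
Off by one     | Ivan 


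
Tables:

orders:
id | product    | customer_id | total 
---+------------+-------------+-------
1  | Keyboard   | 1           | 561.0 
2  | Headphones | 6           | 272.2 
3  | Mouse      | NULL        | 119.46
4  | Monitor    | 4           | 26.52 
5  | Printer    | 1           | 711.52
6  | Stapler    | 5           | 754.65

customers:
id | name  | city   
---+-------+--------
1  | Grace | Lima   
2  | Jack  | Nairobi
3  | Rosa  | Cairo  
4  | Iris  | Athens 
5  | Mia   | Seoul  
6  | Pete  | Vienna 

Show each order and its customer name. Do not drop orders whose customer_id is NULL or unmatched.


LEFT JOIN keeps every row from orders (the left table); where customer_id has no match in customers, the customer columns become NULL. Walk through each order:
  - order 1 (Keyboard): customer_id=1 -> matches Grace
  - order 2 (Headphones): customer_id=6 -> matches Pete
  - order 3 (Mouse): customer_id=NULL, no match -> kept with NULL
  - order 4 (Monitor): customer_id=4 -> matches Iris
  - order 5 (Printer): customer_id=1 -> matches Grace
  - order 6 (Stapler): customer_id=5 -> matches Mia
All 6 rows appear; 1 has NULL customer.

SQL:
SELECT a.product, b.name AS customer
FROM orders a
LEFT JOIN customers b ON a.customer_id = b.id

Result:
product    | customer
-----------+---------
Keyboard   | Grace   
Headphones | Pete    
Mouse      | NULL    
Monitor    | Iris    
Printer    | Grace   
Stapler    | Mia     


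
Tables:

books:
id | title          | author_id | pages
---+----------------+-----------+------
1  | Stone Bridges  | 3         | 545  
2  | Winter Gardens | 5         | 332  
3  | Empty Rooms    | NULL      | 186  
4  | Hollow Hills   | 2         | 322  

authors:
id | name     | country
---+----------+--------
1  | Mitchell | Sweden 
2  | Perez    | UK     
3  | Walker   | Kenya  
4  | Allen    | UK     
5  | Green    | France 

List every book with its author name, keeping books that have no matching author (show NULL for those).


LEFT JOIN keeps every row from books (the left table); where author_id has no match in authors, the author columns become NULL. Walk through each book:
  - book 1 (Stone Bridges): author_id=3 -> matches Walker
  - book 2 (Winter Gardens): author_id=5 -> matches Green
  - book 3 (Empty Rooms): author_id=NULL, no match -> kept with NULL
  - book 4 (Hollow Hills): author_id=2 -> matches Perez
All 4 rows appear; 1 has NULL author.

SQL:
SELECT a.title, b.name AS author
FROM books a
LEFT JOIN authors b ON a.author_id = b.id

Result:
title          | author
---------------+-------
Stone Bridges  | Walker
Winter Gardens | Green 
Empty Rooms    | NULL  
Hollow Hills   | Perez 


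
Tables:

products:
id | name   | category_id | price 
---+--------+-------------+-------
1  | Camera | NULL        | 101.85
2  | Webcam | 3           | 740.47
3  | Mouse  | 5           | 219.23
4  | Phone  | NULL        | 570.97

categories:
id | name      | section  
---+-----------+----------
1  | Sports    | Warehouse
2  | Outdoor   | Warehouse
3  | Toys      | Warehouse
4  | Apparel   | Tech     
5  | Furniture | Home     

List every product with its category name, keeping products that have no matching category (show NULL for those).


LEFT JOIN keeps every row from products (the left table); where category_id has no match in categories, the category columns become NULL. Walk through each product:
  - product 1 (Camera): category_id=NULL, no match -> kept with NULL
  - product 2 (Webcam): category_id=3 -> matches Toys
  - product 3 (Mouse): category_id=5 -> matches Furniture
  - product 4 (Phone): category_id=NULL, no match -> kept with NULL
All 4 rows appear; 2 have NULL category.

SQL:
SELECT a.name, b.name AS category
FROM products a
LEFT JOIN categories b ON a.category_id = b.id

Result:
name   | category 
-------+----------
Camera | NULL     
Webcam | Toys     
Mouse  | Furniture
Phone  | NULL     


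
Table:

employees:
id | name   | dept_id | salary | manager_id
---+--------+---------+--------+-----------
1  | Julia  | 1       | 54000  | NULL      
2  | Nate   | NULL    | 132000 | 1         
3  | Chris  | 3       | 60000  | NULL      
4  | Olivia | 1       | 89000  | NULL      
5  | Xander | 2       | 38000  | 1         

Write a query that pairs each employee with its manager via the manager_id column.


This is a self-join: employees is joined to a second copy of itself, matching each row's manager_id to another row's id. Use LEFT JOIN so rows with manager_id=NULL are kept.
  - employee 1 (Julia): manager_id=NULL -> NULL
  - employee 2 (Nate): manager_id=1 -> Julia
  - employee 3 (Chris): manager_id=NULL -> NULL
  - employee 4 (Olivia): manager_id=NULL -> NULL
  - employee 5 (Xander): manager_id=1 -> Julia

SQL:
SELECT a.name AS item, b.name AS manager
FROM employees a
LEFT JOIN employees b ON a.manager_id = b.id

Result:
item   | manager
-------+--------
Julia  | NULL   
Nate   | Julia  
Chris  | NULL   
Olivia | NULL   
Xander | Julia  


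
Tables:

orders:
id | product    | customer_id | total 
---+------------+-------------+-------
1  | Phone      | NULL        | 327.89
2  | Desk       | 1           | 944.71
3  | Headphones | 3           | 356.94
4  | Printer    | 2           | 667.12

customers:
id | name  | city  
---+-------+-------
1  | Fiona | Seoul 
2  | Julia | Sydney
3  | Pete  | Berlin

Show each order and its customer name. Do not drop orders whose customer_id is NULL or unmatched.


LEFT JOIN keeps every row from orders (the left table); where customer_id has no match in customers, the customer columns become NULL. Walk through each order:
  - order 1 (Phone): customer_id=NULL, no match -> kept with NULL
  - order 2 (Desk): customer_id=1 -> matches Fiona
  - order 3 (Headphones): customer_id=3 -> matches Pete
  - order 4 (Printer): customer_id=2 -> matches Julia
All 4 rows appear; 1 has NULL customer.

SQL:
SELECT a.product, b.name AS customer
FROM orders a
LEFT JOIN customers b ON a.customer_id = b.id

Result:
product    | customer
-----------+---------
Phone      | NULL    
Desk       | Fiona   
Headphones | Pete    
Printer    | Julia   


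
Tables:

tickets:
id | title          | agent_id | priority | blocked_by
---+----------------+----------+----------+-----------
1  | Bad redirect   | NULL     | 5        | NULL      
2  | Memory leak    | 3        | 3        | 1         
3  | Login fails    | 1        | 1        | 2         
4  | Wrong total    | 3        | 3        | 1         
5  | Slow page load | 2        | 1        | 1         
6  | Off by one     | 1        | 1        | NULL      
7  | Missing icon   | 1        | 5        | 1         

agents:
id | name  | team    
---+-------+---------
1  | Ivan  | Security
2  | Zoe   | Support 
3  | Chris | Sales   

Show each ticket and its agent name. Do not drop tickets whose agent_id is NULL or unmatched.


LEFT JOIN keeps every row from tickets (the left table); where agent_id has no match in agents, the agent columns become NULL. Walk through each ticket:
  - ticket 1 (Bad redirect): agent_id=NULL, no match -> kept with NULL
  - ticket 2 (Memory leak): agent_id=3 -> matches Chris
  - ticket 3 (Login fails): agent_id=1 -> matches Ivan
  - ticket 4 (Wrong total): agent_id=3 -> matches Chris
  - ticket 5 (Slow page load): agent_id=2 -> matches Zoe
  - ticket 6 (Off by one): agent_id=1 -> matches Ivan
  - ticket 7 (Missing icon): agent_id=1 -> matches Ivan
All 7 rows appear; 1 has NULL agent.

SQL:
SELECT a.title, b.name AS agent
FROM tickets a
LEFT JOIN agents b ON a.agent_id = b.id

Result:
title          | agent
---------------+------
Bad redirect   | NULL 
Memory leak    | Chris
Login fails    | Ivan 
Wrong total    | Chris
Slow page load | Zoe  
Off by one     | Ivan 
Missing icon   | Ivan 


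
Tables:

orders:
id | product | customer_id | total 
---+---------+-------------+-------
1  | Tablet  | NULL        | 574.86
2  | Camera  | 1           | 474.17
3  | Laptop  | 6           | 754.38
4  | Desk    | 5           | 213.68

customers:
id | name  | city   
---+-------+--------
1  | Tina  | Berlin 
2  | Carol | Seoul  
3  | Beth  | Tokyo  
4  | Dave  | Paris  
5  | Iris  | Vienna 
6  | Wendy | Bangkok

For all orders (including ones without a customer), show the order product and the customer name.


LEFT JOIN keeps every row from orders (the left table); where customer_id has no match in customers, the customer columns become NULL. Walk through each order:
  - order 1 (Tablet): customer_id=NULL, no match -> kept with NULL
  - order 2 (Camera): customer_id=1 -> matches Tina
  - order 3 (Laptop): customer_id=6 -> matches Wendy
  - order 4 (Desk): customer_id=5 -> matches Iris
All 4 rows appear; 1 has NULL customer.

SQL:
SELECT a.product, b.name AS customer
FROM orders a
LEFT JOIN customers b ON a.customer_id = b.id

Result:
product | customer
--------+---------
Tablet  | NULL    
Camera  | Tina    
Laptop  | Wendy   
Desk    | Iris    


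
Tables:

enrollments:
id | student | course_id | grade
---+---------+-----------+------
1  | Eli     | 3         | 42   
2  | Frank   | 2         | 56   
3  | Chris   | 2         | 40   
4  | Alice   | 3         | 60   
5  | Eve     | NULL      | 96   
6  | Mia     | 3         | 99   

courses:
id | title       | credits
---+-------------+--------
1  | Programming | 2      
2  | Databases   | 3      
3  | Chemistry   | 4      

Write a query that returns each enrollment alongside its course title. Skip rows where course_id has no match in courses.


INNER JOIN keeps only enrollments rows whose course_id matches an id in courses. Walk through each enrollment:
  - enrollment 1 (Eli): course_id=3 -> matches Chemistry
  - enrollment 2 (Frank): course_id=2 -> matches Databases
  - enrollment 3 (Chris): course_id=2 -> matches Databases
  - enrollment 4 (Alice): course_id=3 -> matches Chemistry
  - enrollment 5 (Eve): course_id=NULL, no match -> dropped
  - enrollment 6 (Mia): course_id=3 -> matches Chemistry
So 1 of 6 rows is dropped.

SQL:
SELECT a.student, b.title AS course
FROM enrollments a
INNER JOIN courses b ON a.course_id = b.id

Result:
student | course   
--------+----------
Eli     | Chemistry
Frank   | Databases
Chris   | Databases
Alice   | Chemistry
Mia     | Chemistry


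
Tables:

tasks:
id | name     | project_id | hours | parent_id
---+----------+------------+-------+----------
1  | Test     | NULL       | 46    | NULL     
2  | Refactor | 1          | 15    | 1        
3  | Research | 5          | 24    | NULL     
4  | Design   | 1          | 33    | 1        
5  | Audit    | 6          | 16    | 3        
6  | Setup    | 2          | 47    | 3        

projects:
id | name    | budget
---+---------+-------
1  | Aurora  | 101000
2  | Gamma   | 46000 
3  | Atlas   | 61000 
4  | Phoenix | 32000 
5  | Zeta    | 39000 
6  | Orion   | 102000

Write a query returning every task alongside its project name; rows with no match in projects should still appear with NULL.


LEFT JOIN keeps every row from tasks (the left table); where project_id has no match in projects, the project columns become NULL. Walk through each task:
  - task 1 (Test): project_id=NULL, no match -> kept with NULL
  - task 2 (Refactor): project_id=1 -> matches Aurora
  - task 3 (Research): project_id=5 -> matches Zeta
  - task 4 (Design): project_id=1 -> matches Aurora
  - task 5 (Audit): project_id=6 -> matches Orion
  - task 6 (Setup): project_id=2 -> matches Gamma
All 6 rows appear; 1 has NULL project.

SQL:
SELECT a.name, b.name AS project
FROM tasks a
LEFT JOIN projects b ON a.project_id = b.id

Result:
name     | project
---------+--------
Test     | NULL   
Refactor | Aurora 
Research | Zeta   
Design   | Aurora 
Audit    | Orion  
Setup    | Gamma  


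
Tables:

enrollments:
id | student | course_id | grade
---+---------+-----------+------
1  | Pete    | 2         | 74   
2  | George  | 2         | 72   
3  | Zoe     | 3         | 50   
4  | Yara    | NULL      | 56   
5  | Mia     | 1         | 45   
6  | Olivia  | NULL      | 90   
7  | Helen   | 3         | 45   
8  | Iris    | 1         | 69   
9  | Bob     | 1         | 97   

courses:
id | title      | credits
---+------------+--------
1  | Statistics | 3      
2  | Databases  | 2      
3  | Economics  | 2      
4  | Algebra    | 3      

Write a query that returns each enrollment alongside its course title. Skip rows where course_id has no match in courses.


INNER JOIN keeps only enrollments rows whose course_id matches an id in courses. Walk through each enrollment:
  - enrollment 1 (Pete): course_id=2 -> matches Databases
  - enrollment 2 (George): course_id=2 -> matches Databases
  - enrollment 3 (Zoe): course_id=3 -> matches Economics
  - enrollment 4 (Yara): course_id=NULL, no match -> dropped
  - enrollment 5 (Mia): course_id=1 -> matches Statistics
  - enrollment 6 (Olivia): course_id=NULL, no match -> dropped
  - enrollment 7 (Helen): course_id=3 -> matches Economics
  - enrollment 8 (Iris): course_id=1 -> matches Statistics
  - enrollment 9 (Bob): course_id=1 -> matches Statistics
So 2 of 9 rows are dropped.

SQL:
SELECT a.student, b.title AS course
FROM enrollments a
INNER JOIN courses b ON a.course_id = b.id

Result:
student | course    
--------+-----------
Pete    | Databases 
George  | Databases 
Zoe     | Economics 
Mia     | Statistics
Helen   | Economics 
Iris    | Statistics
Bob     | Statistics


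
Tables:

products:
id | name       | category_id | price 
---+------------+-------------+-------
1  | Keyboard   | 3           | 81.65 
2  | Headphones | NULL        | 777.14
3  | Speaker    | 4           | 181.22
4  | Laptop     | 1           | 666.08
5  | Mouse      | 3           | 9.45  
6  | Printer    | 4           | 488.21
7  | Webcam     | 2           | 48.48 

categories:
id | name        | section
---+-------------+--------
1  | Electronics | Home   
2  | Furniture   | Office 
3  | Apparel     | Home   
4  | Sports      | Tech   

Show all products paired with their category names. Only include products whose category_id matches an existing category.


INNER JOIN keeps only products rows whose category_id matches an id in categories. Walk through each product:
  - product 1 (Keyboard): category_id=3 -> matches Apparel
  - product 2 (Headphones): category_id=NULL, no match -> dropped
  - product 3 (Speaker): category_id=4 -> matches Sports
  - product 4 (Laptop): category_id=1 -> matches Electronics
  - product 5 (Mouse): category_id=3 -> matches Apparel
  - product 6 (Printer): category_id=4 -> matches Sports
  - product 7 (Webcam): category_id=2 -> matches Furniture
So 1 of 7 rows is dropped.

SQL:
SELECT a.name, b.name AS category
FROM products a
INNER JOIN categories b ON a.category_id = b.id

Result:
name     | category   
---------+------------
Keyboard | Apparel    
Speaker  | Sports     
Laptop   | Electronics
Mouse    | Apparel    
Printer  | Sports     
Webcam   | Furniture  


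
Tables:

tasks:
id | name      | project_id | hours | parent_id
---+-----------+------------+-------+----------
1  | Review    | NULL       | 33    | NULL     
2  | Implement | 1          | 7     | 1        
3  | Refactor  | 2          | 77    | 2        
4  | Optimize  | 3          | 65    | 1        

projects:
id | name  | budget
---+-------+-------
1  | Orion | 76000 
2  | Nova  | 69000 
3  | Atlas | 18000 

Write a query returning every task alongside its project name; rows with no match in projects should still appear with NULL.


LEFT JOIN keeps every row from tasks (the left table); where project_id has no match in projects, the project columns become NULL. Walk through each task:
  - task 1 (Review): project_id=NULL, no match -> kept with NULL
  - task 2 (Implement): project_id=1 -> matches Orion
  - task 3 (Refactor): project_id=2 -> matches Nova
  - task 4 (Optimize): project_id=3 -> matches Atlas
All 4 rows appear; 1 has NULL project.

SQL:
SELECT a.name, b.name AS project
FROM tasks a
LEFT JOIN projects b ON a.project_id = b.id

Result:
name      | project
----------+--------
Review    | NULL   
Implement | Orion  
Refactor  | Nova   
Optimize  | Atlas  


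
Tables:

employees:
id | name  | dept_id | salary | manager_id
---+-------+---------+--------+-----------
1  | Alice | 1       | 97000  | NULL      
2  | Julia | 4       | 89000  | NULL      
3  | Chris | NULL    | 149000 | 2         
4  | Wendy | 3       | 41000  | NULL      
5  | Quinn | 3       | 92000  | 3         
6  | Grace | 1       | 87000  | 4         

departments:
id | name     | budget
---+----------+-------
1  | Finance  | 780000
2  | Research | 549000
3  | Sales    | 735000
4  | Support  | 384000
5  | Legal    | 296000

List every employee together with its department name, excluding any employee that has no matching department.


INNER JOIN keeps only employees rows whose dept_id matches an id in departments. Walk through each employee:
  - employee 1 (Alice): dept_id=1 -> matches Finance
  - employee 2 (Julia): dept_id=4 -> matches Support
  - employee 3 (Chris): dept_id=NULL, no match -> dropped
  - employee 4 (Wendy): dept_id=3 -> matches Sales
  - employee 5 (Quinn): dept_id=3 -> matches Sales
  - employee 6 (Grace): dept_id=1 -> matches Finance
So 1 of 6 rows is dropped.

SQL:
SELECT a.name, b.name AS department
FROM employees a
INNER JOIN departments b ON a.dept_id = b.id

Result:
name  | department
------+-----------
Alice | Finance   
Julia | Support   
Wendy | Sales     
Quinn | Sales     
Grace | Finance   


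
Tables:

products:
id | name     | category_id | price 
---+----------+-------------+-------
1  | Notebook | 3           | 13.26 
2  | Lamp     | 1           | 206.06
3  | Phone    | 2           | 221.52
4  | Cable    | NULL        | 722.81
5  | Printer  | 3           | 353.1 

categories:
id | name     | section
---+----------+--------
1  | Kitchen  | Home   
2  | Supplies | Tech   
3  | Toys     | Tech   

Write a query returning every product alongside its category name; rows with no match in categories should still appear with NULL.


LEFT JOIN keeps every row from products (the left table); where category_id has no match in categories, the category columns become NULL. Walk through each product:
  - product 1 (Notebook): category_id=3 -> matches Toys
  - product 2 (Lamp): category_id=1 -> matches Kitchen
  - product 3 (Phone): category_id=2 -> matches Supplies
  - product 4 (Cable): category_id=NULL, no match -> kept with NULL
  - product 5 (Printer): category_id=3 -> matches Toys
All 5 rows appear; 1 has NULL category.

SQL:
SELECT a.name, b.name AS category
FROM products a
LEFT JOIN categories b ON a.category_id = b.id

Result:
name     | category
---------+---------
Notebook | Toys    
Lamp     | Kitchen 
Phone    | Supplies
Cable    | NULL    
Printer  | Toys    


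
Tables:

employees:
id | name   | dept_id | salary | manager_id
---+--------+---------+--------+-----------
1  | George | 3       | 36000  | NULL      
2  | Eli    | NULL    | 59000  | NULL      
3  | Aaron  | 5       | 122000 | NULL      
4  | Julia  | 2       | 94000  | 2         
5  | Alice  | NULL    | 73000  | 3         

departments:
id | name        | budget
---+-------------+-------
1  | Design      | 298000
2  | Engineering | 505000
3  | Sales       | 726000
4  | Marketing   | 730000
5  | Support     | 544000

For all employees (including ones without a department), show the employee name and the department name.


LEFT JOIN keeps every row from employees (the left table); where dept_id has no match in departments, the department columns become NULL. Walk through each employee:
  - employee 1 (George): dept_id=3 -> matches Sales
  - employee 2 (Eli): dept_id=NULL, no match -> kept with NULL
  - employee 3 (Aaron): dept_id=5 -> matches Support
  - employee 4 (Julia): dept_id=2 -> matches Engineering
  - employee 5 (Alice): dept_id=NULL, no match -> kept with NULL
All 5 rows appear; 2 have NULL department.

SQL:
SELECT a.name, b.name AS department
FROM employees a
LEFT JOIN departments b ON a.dept_id = b.id

Result:
name   | department 
-------+------------
George | Sales      
Eli    | NULL       
Aaron  | Support    
Julia  | Engineering
Alice  | NULL       


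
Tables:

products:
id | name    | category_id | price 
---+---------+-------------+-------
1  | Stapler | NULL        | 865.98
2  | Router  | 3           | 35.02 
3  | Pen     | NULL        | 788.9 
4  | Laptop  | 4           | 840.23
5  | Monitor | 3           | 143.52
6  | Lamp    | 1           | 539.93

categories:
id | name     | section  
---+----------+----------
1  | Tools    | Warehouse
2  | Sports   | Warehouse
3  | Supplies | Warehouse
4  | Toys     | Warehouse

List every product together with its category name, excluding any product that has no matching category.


INNER JOIN keeps only products rows whose category_id matches an id in categories. Walk through each product:
  - product 1 (Stapler): category_id=NULL, no match -> dropped
  - product 2 (Router): category_id=3 -> matches Supplies
  - product 3 (Pen): category_id=NULL, no match -> dropped
  - product 4 (Laptop): category_id=4 -> matches Toys
  - product 5 (Monitor): category_id=3 -> matches Supplies
  - product 6 (Lamp): category_id=1 -> matches Tools
So 2 of 6 rows are dropped.

SQL:
SELECT a.name, b.name AS category
FROM products a
INNER JOIN categories b ON a.category_id = b.id

Result:
name    | category
--------+---------
Router  | Supplies
Laptop  | Toys    
Monitor | Supplies
Lamp    | Tools   


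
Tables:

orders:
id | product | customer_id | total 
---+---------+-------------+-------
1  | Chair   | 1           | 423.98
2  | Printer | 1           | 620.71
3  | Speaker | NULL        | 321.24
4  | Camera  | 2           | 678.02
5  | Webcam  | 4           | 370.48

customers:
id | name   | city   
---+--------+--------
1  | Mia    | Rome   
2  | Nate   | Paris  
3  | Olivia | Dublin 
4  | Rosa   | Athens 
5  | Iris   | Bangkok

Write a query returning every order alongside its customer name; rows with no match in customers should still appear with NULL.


LEFT JOIN keeps every row from orders (the left table); where customer_id has no match in customers, the customer columns become NULL. Walk through each order:
  - order 1 (Chair): customer_id=1 -> matches Mia
  - order 2 (Printer): customer_id=1 -> matches Mia
  - order 3 (Speaker): customer_id=NULL, no match -> kept with NULL
  - order 4 (Camera): customer_id=2 -> matches Nate
  - order 5 (Webcam): customer_id=4 -> matches Rosa
All 5 rows appear; 1 has NULL customer.

SQL:
SELECT a.product, b.name AS customer
FROM orders a
LEFT JOIN customers b ON a.customer_id = b.id

Result:
product | customer
--------+---------
Chair   | Mia     
Printer | Mia     
Speaker | NULL    
Camera  | Nate    
Webcam  | Rosa    


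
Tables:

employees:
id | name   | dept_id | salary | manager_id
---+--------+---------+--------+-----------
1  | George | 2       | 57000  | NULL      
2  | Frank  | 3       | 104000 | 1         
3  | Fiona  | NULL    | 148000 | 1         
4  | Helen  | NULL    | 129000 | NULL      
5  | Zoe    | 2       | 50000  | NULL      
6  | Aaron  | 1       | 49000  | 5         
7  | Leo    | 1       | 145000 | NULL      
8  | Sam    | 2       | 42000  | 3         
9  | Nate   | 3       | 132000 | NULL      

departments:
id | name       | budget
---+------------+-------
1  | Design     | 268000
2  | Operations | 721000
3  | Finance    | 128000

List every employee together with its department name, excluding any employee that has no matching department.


INNER JOIN keeps only employees rows whose dept_id matches an id in departments. Walk through each employee:
  - employee 1 (George): dept_id=2 -> matches Operations
  - employee 2 (Frank): dept_id=3 -> matches Finance
  - employee 3 (Fiona): dept_id=NULL, no match -> dropped
  - employee 4 (Helen): dept_id=NULL, no match -> dropped
  - employee 5 (Zoe): dept_id=2 -> matches Operations
  - employee 6 (Aaron): dept_id=1 -> matches Design
  - employee 7 (Leo): dept_id=1 -> matches Design
  - employee 8 (Sam): dept_id=2 -> matches Operations
  - employee 9 (Nate): dept_id=3 -> matches Finance
So 2 of 9 rows are dropped.

SQL:
SELECT a.name, b.name AS department
FROM employees a
INNER JOIN departments b ON a.dept_id = b.id

Result:
name   | department
-------+-----------
George | Operations
Frank  | Finance   
Zoe    | Operations
Aaron  | Design    
Leo    | Design    
Sam    | Operations
Nate   | Finance   


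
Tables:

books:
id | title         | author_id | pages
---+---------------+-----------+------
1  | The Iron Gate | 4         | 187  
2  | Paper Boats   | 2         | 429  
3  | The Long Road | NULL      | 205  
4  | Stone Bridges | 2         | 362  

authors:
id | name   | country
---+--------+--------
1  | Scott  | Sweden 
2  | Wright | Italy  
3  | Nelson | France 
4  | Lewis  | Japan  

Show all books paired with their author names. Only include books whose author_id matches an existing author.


INNER JOIN keeps only books rows whose author_id matches an id in authors. Walk through each book:
  - book 1 (The Iron Gate): author_id=4 -> matches Lewis
  - book 2 (Paper Boats): author_id=2 -> matches Wright
  - book 3 (The Long Road): author_id=NULL, no match -> dropped
  - book 4 (Stone Bridges): author_id=2 -> matches Wright
So 1 of 4 rows is dropped.

SQL:
SELECT a.title, b.name AS author
FROM books a
INNER JOIN authors b ON a.author_id = b.id

Result:
title         | author
--------------+-------
The Iron Gate | Lewis 
Paper Boats   | Wright
Stone Bridges | Wright
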